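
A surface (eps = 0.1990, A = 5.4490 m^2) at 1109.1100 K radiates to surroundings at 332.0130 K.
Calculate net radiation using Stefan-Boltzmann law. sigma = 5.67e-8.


T^4 = 1.5132e+12
Tsurr^4 = 1.2151e+10
Q = 0.1990 * 5.67e-8 * 5.4490 * 1.5011e+12 = 92288.9945 W

92288.9945 W


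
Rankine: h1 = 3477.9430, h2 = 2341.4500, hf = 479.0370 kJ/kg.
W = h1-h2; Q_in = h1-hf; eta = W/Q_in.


W = 1136.4930 kJ/kg
Q_in = 2998.9060 kJ/kg
eta = 0.3790 = 37.8969%

eta = 37.8969%


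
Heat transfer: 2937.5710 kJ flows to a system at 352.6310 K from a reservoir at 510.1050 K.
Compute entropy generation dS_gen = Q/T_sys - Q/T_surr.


dS_sys = 2937.5710/352.6310 = 8.3304 kJ/K
dS_surr = -2937.5710/510.1050 = -5.7588 kJ/K
dS_gen = 8.3304 - 5.7588 = 2.5717 kJ/K (irreversible)

dS_gen = 2.5717 kJ/K, irreversible


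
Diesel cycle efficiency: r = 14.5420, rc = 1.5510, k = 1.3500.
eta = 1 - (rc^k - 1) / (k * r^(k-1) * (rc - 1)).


r^(k-1) = 2.5522
rc^k = 1.8085
eta = 0.5741 = 57.4115%

57.4115%


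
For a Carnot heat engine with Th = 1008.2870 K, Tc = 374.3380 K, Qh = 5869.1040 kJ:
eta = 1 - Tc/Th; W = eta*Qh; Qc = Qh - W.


eta = 1 - 374.3380/1008.2870 = 0.6287
W = 0.6287 * 5869.1040 = 3690.1325 kJ
Qc = 5869.1040 - 3690.1325 = 2178.9715 kJ

eta = 62.8739%, W = 3690.1325 kJ, Qc = 2178.9715 kJ


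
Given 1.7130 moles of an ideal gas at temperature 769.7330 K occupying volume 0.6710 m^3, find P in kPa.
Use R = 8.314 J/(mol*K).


P = nRT/V = 1.7130 * 8.314 * 769.7330 / 0.6710
= 10962.4466 / 0.6710 = 16337.4762 Pa = 16.3375 kPa

16.3375 kPa


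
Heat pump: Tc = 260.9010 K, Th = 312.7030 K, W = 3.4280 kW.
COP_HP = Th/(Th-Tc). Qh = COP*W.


COP = 312.7030 / 51.8020 = 6.0365
Qh = 6.0365 * 3.4280 = 20.6931 kW

COP = 6.0365, Qh = 20.6931 kW


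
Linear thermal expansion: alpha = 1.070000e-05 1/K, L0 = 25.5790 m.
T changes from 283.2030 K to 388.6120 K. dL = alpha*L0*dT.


dT = 105.4090 K
dL = 1.070000e-05 * 25.5790 * 105.4090 = 0.028850 m
L_final = 25.607850 m

dL = 0.028850 m


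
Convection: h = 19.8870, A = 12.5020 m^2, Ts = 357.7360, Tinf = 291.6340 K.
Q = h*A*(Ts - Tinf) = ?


dT = 66.1020 K
Q = 19.8870 * 12.5020 * 66.1020 = 16434.7601 W

16434.7601 W


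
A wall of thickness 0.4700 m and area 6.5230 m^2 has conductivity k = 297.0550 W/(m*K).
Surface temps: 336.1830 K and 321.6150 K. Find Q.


dT = 14.5680 K
Q = 297.0550 * 6.5230 * 14.5680 / 0.4700 = 60060.1372 W

60060.1372 W


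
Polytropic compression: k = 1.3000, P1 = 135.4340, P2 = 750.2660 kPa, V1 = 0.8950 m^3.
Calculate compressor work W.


(k-1)/k = 0.2308
(P2/P1)^exp = 1.4845
W = 4.3333 * 135.4340 * 0.8950 * (1.4845 - 1) = 254.4766 kJ

254.4766 kJ


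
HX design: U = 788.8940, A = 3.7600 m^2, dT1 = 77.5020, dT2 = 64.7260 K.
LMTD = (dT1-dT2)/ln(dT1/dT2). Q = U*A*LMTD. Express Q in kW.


LMTD = 70.9223 K
Q = 788.8940 * 3.7600 * 70.9223 = 210372.7062 W = 210.3727 kW

210.3727 kW


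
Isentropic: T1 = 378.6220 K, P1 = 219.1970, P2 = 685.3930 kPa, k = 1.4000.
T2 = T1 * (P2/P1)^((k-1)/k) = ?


(k-1)/k = 0.2857
(P2/P1)^exp = 1.3850
T2 = 378.6220 * 1.3850 = 524.4021 K

524.4021 K


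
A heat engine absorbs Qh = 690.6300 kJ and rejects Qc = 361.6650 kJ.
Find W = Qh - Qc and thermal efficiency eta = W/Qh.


W = 690.6300 - 361.6650 = 328.9650 kJ
eta = 328.9650 / 690.6300 = 0.4763 = 47.6326%

W = 328.9650 kJ, eta = 47.6326%


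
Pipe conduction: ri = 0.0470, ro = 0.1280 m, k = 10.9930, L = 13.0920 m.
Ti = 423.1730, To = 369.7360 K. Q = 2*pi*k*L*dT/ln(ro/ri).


dT = 53.4370 K
ln(ro/ri) = 1.0019
Q = 2*pi*10.9930*13.0920*53.4370 / 1.0019 = 48231.1148 W

48231.1148 W


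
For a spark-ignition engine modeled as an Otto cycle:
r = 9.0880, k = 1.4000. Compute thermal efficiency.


r^(k-1) = 2.4176
eta = 1 - 1/2.4176 = 0.5864 = 58.6369%

58.6369%


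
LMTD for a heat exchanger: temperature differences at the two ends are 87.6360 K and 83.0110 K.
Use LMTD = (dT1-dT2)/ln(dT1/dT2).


dT1/dT2 = 1.0557
ln(dT1/dT2) = 0.0542
LMTD = 4.6250 / 0.0542 = 85.3026 K

85.3026 K


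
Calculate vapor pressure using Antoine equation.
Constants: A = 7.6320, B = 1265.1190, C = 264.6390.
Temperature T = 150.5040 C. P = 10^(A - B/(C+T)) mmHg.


C+T = 415.1430
B/(C+T) = 3.0474
log10(P) = 7.6320 - 3.0474 = 4.5846
P = 10^4.5846 = 38421.1677 mmHg

38421.1677 mmHg


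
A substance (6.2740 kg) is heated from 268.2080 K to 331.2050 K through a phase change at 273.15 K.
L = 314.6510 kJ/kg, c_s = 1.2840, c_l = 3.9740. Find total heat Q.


Q1 (sensible, solid) = 6.2740 * 1.2840 * 4.9420 = 39.8118 kJ
Q2 (latent) = 6.2740 * 314.6510 = 1974.1204 kJ
Q3 (sensible, liquid) = 6.2740 * 3.9740 * 58.0550 = 1447.4781 kJ
Q_total = 3461.4103 kJ

3461.4103 kJ


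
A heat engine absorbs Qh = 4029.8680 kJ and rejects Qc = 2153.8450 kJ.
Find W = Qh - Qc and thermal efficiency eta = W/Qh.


W = 4029.8680 - 2153.8450 = 1876.0230 kJ
eta = 1876.0230 / 4029.8680 = 0.4655 = 46.5530%

W = 1876.0230 kJ, eta = 46.5530%


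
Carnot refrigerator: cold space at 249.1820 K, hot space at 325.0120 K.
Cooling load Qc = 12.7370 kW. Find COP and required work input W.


COP = 249.1820 / 75.8300 = 3.2861
W = 12.7370 / 3.2861 = 3.8761 kW

COP = 3.2861, W = 3.8761 kW


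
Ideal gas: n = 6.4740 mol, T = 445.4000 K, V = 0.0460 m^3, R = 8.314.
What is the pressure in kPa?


P = nRT/V = 6.4740 * 8.314 * 445.4000 / 0.0460
= 23973.5820 / 0.0460 = 521164.8251 Pa = 521.1648 kPa

521.1648 kPa


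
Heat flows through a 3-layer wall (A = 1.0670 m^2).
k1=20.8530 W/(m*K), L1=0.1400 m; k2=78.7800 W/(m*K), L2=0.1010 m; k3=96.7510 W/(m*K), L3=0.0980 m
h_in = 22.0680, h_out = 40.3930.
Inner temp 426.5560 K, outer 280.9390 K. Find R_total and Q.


R_conv_in = 1/(22.0680*1.0670) = 0.0425
R_1 = 0.1400/(20.8530*1.0670) = 0.0063
R_2 = 0.1010/(78.7800*1.0670) = 0.0012
R_3 = 0.0980/(96.7510*1.0670) = 0.0009
R_conv_out = 1/(40.3930*1.0670) = 0.0232
R_total = 0.0741 K/W
Q = 145.6170 / 0.0741 = 1964.7647 W

R_total = 0.0741 K/W, Q = 1964.7647 W


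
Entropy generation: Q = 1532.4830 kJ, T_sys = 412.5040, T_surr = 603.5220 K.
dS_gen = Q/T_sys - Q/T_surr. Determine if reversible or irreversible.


dS_sys = 1532.4830/412.5040 = 3.7151 kJ/K
dS_surr = -1532.4830/603.5220 = -2.5392 kJ/K
dS_gen = 3.7151 - 2.5392 = 1.1758 kJ/K (irreversible)

dS_gen = 1.1758 kJ/K, irreversible


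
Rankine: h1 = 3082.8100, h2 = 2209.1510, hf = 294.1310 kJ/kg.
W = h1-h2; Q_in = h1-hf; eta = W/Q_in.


W = 873.6590 kJ/kg
Q_in = 2788.6790 kJ/kg
eta = 0.3133 = 31.3288%

eta = 31.3288%


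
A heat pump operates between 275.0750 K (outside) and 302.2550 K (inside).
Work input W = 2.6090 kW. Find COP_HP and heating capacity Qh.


COP = 302.2550 / 27.1800 = 11.1205
Qh = 11.1205 * 2.6090 = 29.0134 kW

COP = 11.1205, Qh = 29.0134 kW


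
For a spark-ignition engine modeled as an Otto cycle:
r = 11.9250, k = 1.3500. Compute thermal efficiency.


r^(k-1) = 2.3810
eta = 1 - 1/2.3810 = 0.5800 = 58.0009%

58.0009%


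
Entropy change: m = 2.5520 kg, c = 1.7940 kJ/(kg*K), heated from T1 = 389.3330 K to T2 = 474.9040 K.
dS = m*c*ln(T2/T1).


T2/T1 = 1.2198
ln(T2/T1) = 0.1987
dS = 2.5520 * 1.7940 * 0.1987 = 0.9096 kJ/K

0.9096 kJ/K


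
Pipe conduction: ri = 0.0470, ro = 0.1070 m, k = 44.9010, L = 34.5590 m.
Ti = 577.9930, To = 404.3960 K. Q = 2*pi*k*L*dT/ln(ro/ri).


dT = 173.5970 K
ln(ro/ri) = 0.8227
Q = 2*pi*44.9010*34.5590*173.5970 / 0.8227 = 2057347.6009 W

2057347.6009 W


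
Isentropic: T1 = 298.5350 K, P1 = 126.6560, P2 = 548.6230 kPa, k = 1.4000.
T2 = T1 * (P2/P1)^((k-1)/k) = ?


(k-1)/k = 0.2857
(P2/P1)^exp = 1.5202
T2 = 298.5350 * 1.5202 = 453.8316 K

453.8316 K


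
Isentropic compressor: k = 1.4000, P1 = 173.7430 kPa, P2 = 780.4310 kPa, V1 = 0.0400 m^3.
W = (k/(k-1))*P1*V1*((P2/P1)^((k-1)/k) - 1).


(k-1)/k = 0.2857
(P2/P1)^exp = 1.5361
W = 3.5000 * 173.7430 * 0.0400 * (1.5361 - 1) = 13.0391 kJ

13.0391 kJ


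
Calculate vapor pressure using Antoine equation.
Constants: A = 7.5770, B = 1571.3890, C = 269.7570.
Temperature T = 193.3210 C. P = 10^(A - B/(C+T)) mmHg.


C+T = 463.0780
B/(C+T) = 3.3934
log10(P) = 7.5770 - 3.3934 = 4.1836
P = 10^4.1836 = 15263.1067 mmHg

15263.1067 mmHg


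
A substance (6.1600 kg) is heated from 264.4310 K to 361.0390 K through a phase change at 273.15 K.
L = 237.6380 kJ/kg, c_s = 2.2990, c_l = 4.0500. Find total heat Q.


Q1 (sensible, solid) = 6.1600 * 2.2990 * 8.7190 = 123.4771 kJ
Q2 (latent) = 6.1600 * 237.6380 = 1463.8501 kJ
Q3 (sensible, liquid) = 6.1600 * 4.0500 * 87.8890 = 2192.6548 kJ
Q_total = 3779.9819 kJ

3779.9819 kJ


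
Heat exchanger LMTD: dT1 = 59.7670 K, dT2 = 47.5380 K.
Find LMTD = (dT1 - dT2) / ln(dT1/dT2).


dT1/dT2 = 1.2572
ln(dT1/dT2) = 0.2289
LMTD = 12.2290 / 0.2289 = 53.4194 K

53.4194 K


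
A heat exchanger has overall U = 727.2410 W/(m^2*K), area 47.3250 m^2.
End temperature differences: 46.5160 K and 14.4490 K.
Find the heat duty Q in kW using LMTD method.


LMTD = 27.4271 K
Q = 727.2410 * 47.3250 * 27.4271 = 943950.5119 W = 943.9505 kW

943.9505 kW


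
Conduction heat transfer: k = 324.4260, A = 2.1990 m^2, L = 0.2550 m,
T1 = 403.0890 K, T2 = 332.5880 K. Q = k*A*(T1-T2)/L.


dT = 70.5010 K
Q = 324.4260 * 2.1990 * 70.5010 / 0.2550 = 197240.4470 W

197240.4470 W


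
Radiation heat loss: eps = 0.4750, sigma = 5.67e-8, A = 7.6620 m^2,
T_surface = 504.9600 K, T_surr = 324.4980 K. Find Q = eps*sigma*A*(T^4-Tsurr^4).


T^4 = 6.5017e+10
Tsurr^4 = 1.1088e+10
Q = 0.4750 * 5.67e-8 * 7.6620 * 5.3929e+10 = 11128.6740 W

11128.6740 W


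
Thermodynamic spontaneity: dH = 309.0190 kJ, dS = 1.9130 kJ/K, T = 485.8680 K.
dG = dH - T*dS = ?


T*dS = 485.8680 * 1.9130 = 929.4655 kJ
dG = 309.0190 - 929.4655 = -620.4465 kJ (spontaneous)

dG = -620.4465 kJ, spontaneous


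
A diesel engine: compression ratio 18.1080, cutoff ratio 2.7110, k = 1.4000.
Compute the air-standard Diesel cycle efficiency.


r^(k-1) = 3.1853
rc^k = 4.0400
eta = 0.6016 = 60.1574%

60.1574%


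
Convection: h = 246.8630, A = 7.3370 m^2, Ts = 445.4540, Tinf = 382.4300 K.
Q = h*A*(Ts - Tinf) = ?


dT = 63.0240 K
Q = 246.8630 * 7.3370 * 63.0240 = 114151.2010 W

114151.2010 W


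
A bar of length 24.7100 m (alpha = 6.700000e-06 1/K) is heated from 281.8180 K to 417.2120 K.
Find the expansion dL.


dT = 135.3940 K
dL = 6.700000e-06 * 24.7100 * 135.3940 = 0.022415 m
L_final = 24.732415 m

dL = 0.022415 m


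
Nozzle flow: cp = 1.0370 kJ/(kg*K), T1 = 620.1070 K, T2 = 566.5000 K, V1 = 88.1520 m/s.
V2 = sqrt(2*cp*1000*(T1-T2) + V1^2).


dT = 53.6070 K
2*cp*1000*dT = 111180.9180
V1^2 = 7770.7751
V2 = sqrt(118951.6931) = 344.8937 m/s

344.8937 m/s


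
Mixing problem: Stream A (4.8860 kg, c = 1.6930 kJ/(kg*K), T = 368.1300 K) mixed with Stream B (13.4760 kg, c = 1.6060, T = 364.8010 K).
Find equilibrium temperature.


num = 10940.3602
den = 29.9145
Tf = 365.7215 K

365.7215 K


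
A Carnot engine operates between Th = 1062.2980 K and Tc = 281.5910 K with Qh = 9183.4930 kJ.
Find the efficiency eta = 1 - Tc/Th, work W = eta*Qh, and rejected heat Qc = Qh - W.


eta = 1 - 281.5910/1062.2980 = 0.7349
W = 0.7349 * 9183.4930 = 6749.1582 kJ
Qc = 9183.4930 - 6749.1582 = 2434.3348 kJ

eta = 73.4923%, W = 6749.1582 kJ, Qc = 2434.3348 kJ


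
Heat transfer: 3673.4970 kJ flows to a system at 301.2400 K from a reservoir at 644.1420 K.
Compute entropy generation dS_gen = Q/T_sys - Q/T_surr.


dS_sys = 3673.4970/301.2400 = 12.1946 kJ/K
dS_surr = -3673.4970/644.1420 = -5.7029 kJ/K
dS_gen = 12.1946 - 5.7029 = 6.4917 kJ/K (irreversible)

dS_gen = 6.4917 kJ/K, irreversible


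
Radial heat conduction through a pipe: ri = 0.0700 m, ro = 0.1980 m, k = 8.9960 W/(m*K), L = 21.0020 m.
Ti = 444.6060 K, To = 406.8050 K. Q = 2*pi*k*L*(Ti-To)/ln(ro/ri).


dT = 37.8010 K
ln(ro/ri) = 1.0398
Q = 2*pi*8.9960*21.0020*37.8010 / 1.0398 = 43157.3956 W

43157.3956 W


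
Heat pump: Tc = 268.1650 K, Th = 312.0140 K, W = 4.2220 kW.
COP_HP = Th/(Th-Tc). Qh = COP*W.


COP = 312.0140 / 43.8490 = 7.1156
Qh = 7.1156 * 4.2220 = 30.0423 kW

COP = 7.1156, Qh = 30.0423 kW


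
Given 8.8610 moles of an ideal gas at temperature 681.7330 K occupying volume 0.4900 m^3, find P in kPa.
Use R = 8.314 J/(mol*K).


P = nRT/V = 8.8610 * 8.314 * 681.7330 / 0.4900
= 50223.5114 / 0.4900 = 102496.9621 Pa = 102.4970 kPa

102.4970 kPa


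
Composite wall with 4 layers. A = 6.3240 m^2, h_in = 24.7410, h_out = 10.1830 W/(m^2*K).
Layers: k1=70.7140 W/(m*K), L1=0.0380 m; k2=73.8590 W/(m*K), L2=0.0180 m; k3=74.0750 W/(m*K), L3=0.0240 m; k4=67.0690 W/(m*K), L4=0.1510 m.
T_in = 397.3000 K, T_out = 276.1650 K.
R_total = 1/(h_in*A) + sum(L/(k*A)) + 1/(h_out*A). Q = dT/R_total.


R_conv_in = 1/(24.7410*6.3240) = 0.0064
R_1 = 0.0380/(70.7140*6.3240) = 8.4974e-05
R_2 = 0.0180/(73.8590*6.3240) = 3.8537e-05
R_3 = 0.0240/(74.0750*6.3240) = 5.1233e-05
R_4 = 0.1510/(67.0690*6.3240) = 0.0004
R_conv_out = 1/(10.1830*6.3240) = 0.0155
R_total = 0.0225 K/W
Q = 121.1350 / 0.0225 = 5395.6043 W

R_total = 0.0225 K/W, Q = 5395.6043 W


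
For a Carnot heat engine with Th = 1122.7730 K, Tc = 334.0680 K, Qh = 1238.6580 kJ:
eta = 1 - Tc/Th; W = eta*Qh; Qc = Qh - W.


eta = 1 - 334.0680/1122.7730 = 0.7025
W = 0.7025 * 1238.6580 = 870.1098 kJ
Qc = 1238.6580 - 870.1098 = 368.5482 kJ

eta = 70.2462%, W = 870.1098 kJ, Qc = 368.5482 kJ


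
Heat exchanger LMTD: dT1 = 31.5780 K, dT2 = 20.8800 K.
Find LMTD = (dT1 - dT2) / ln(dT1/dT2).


dT1/dT2 = 1.5124
ln(dT1/dT2) = 0.4137
LMTD = 10.6980 / 0.4137 = 25.8613 K

25.8613 K


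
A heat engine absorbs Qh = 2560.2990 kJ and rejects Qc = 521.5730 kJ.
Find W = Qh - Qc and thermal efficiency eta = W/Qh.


W = 2560.2990 - 521.5730 = 2038.7260 kJ
eta = 2038.7260 / 2560.2990 = 0.7963 = 79.6284%

W = 2038.7260 kJ, eta = 79.6284%


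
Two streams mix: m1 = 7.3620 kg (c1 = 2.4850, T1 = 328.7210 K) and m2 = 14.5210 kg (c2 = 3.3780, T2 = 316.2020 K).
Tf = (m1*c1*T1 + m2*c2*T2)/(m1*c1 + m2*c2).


num = 21524.1302
den = 67.3465
Tf = 319.6028 K

319.6028 K


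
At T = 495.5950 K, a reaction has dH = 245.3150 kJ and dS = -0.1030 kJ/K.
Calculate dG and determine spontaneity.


T*dS = 495.5950 * -0.1030 = -51.0463 kJ
dG = 245.3150 + 51.0463 = 296.3613 kJ (non-spontaneous)

dG = 296.3613 kJ, non-spontaneous


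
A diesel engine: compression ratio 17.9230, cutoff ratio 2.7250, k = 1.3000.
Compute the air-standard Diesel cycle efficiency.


r^(k-1) = 2.3770
rc^k = 3.6811
eta = 0.4970 = 49.7014%

49.7014%


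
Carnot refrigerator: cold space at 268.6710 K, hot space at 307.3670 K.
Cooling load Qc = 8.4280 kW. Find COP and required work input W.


COP = 268.6710 / 38.6960 = 6.9431
W = 8.4280 / 6.9431 = 1.2139 kW

COP = 6.9431, W = 1.2139 kW


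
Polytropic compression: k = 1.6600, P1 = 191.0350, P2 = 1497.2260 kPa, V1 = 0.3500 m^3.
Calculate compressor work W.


(k-1)/k = 0.3976
(P2/P1)^exp = 2.2673
W = 2.5152 * 191.0350 * 0.3500 * (2.2673 - 1) = 213.1256 kJ

213.1256 kJ


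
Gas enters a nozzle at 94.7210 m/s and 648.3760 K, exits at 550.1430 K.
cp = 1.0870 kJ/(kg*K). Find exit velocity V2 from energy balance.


dT = 98.2330 K
2*cp*1000*dT = 213558.5420
V1^2 = 8972.0678
V2 = sqrt(222530.6098) = 471.7315 m/s

471.7315 m/s


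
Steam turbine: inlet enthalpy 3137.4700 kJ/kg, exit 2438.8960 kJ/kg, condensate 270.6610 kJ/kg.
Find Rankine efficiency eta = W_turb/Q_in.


W = 698.5740 kJ/kg
Q_in = 2866.8090 kJ/kg
eta = 0.2437 = 24.3677%

eta = 24.3677%


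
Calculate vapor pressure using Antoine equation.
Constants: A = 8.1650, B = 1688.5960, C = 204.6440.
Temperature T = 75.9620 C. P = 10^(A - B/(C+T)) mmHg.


C+T = 280.6060
B/(C+T) = 6.0177
log10(P) = 8.1650 - 6.0177 = 2.1473
P = 10^2.1473 = 140.3861 mmHg

140.3861 mmHg


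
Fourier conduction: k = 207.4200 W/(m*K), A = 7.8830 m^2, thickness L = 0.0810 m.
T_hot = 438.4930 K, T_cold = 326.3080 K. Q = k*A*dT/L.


dT = 112.1850 K
Q = 207.4200 * 7.8830 * 112.1850 / 0.0810 = 2264602.2261 W

2264602.2261 W


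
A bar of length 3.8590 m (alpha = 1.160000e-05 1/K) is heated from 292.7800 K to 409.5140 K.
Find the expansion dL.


dT = 116.7340 K
dL = 1.160000e-05 * 3.8590 * 116.7340 = 0.005226 m
L_final = 3.864226 m

dL = 0.005226 m


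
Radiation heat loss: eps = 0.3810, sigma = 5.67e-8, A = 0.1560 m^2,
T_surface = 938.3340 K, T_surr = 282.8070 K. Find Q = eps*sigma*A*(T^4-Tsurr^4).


T^4 = 7.7523e+11
Tsurr^4 = 6.3968e+09
Q = 0.3810 * 5.67e-8 * 0.1560 * 7.6883e+11 = 2590.9797 W

2590.9797 W


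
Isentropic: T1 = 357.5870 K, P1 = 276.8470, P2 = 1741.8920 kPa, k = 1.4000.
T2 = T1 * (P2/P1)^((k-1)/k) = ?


(k-1)/k = 0.2857
(P2/P1)^exp = 1.6913
T2 = 357.5870 * 1.6913 = 604.7905 K

604.7905 K


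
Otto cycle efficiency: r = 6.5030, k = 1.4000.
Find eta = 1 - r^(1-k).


r^(k-1) = 2.1147
eta = 1 - 1/2.1147 = 0.5271 = 52.7116%

52.7116%


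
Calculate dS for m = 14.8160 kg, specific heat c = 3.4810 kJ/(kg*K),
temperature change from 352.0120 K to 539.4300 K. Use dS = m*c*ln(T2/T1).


T2/T1 = 1.5324
ln(T2/T1) = 0.4268
dS = 14.8160 * 3.4810 * 0.4268 = 22.0145 kJ/K

22.0145 kJ/K


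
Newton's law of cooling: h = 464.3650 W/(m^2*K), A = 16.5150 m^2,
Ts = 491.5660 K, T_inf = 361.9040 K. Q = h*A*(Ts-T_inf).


dT = 129.6620 K
Q = 464.3650 * 16.5150 * 129.6620 = 994376.3188 W

994376.3188 W


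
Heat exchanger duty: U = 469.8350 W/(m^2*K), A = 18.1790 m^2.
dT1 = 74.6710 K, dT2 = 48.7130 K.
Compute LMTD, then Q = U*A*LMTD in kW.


LMTD = 60.7708 K
Q = 469.8350 * 18.1790 * 60.7708 = 519051.4159 W = 519.0514 kW

519.0514 kW


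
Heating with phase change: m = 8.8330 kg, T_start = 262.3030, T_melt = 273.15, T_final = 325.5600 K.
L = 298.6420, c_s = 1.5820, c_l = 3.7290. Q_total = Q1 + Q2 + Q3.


Q1 (sensible, solid) = 8.8330 * 1.5820 * 10.8470 = 151.5739 kJ
Q2 (latent) = 8.8330 * 298.6420 = 2637.9048 kJ
Q3 (sensible, liquid) = 8.8330 * 3.7290 * 52.4100 = 1726.2940 kJ
Q_total = 4515.7727 kJ

4515.7727 kJ


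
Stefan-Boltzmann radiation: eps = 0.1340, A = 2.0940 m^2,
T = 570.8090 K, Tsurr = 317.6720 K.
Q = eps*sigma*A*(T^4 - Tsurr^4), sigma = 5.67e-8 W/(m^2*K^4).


T^4 = 1.0616e+11
Tsurr^4 = 1.0184e+10
Q = 0.1340 * 5.67e-8 * 2.0940 * 9.5977e+10 = 1526.9684 W

1526.9684 W


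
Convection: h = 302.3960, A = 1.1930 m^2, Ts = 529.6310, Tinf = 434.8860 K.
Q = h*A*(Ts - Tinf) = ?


dT = 94.7450 K
Q = 302.3960 * 1.1930 * 94.7450 = 34180.0573 W

34180.0573 W


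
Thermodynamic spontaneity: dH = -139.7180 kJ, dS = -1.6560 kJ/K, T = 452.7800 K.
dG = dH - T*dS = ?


T*dS = 452.7800 * -1.6560 = -749.8037 kJ
dG = -139.7180 + 749.8037 = 610.0857 kJ (non-spontaneous)

dG = 610.0857 kJ, non-spontaneous


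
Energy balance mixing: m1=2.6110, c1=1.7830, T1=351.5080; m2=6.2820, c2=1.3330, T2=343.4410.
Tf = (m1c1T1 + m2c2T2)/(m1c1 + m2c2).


num = 4512.3576
den = 13.0293
Tf = 346.3234 K

346.3234 K


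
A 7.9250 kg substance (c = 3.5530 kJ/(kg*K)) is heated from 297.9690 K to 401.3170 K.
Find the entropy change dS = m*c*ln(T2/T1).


T2/T1 = 1.3468
ln(T2/T1) = 0.2978
dS = 7.9250 * 3.5530 * 0.2978 = 8.3842 kJ/K

8.3842 kJ/K


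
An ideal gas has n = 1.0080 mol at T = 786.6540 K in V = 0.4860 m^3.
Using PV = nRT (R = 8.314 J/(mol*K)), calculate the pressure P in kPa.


P = nRT/V = 1.0080 * 8.314 * 786.6540 / 0.4860
= 6592.5633 / 0.4860 = 13564.9450 Pa = 13.5649 kPa

13.5649 kPa


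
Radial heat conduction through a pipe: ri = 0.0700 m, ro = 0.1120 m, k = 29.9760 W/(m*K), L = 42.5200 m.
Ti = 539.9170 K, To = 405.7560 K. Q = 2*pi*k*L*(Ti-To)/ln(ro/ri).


dT = 134.1610 K
ln(ro/ri) = 0.4700
Q = 2*pi*29.9760*42.5200*134.1610 / 0.4700 = 2285977.1214 W

2285977.1214 W


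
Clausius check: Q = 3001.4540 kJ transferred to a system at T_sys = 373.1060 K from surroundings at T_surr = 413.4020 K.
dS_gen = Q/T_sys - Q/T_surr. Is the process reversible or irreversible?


dS_sys = 3001.4540/373.1060 = 8.0445 kJ/K
dS_surr = -3001.4540/413.4020 = -7.2604 kJ/K
dS_gen = 8.0445 - 7.2604 = 0.7841 kJ/K (irreversible)

dS_gen = 0.7841 kJ/K, irreversible


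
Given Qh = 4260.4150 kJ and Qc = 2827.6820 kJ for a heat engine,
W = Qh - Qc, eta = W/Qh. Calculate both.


W = 4260.4150 - 2827.6820 = 1432.7330 kJ
eta = 1432.7330 / 4260.4150 = 0.3363 = 33.6290%

W = 1432.7330 kJ, eta = 33.6290%


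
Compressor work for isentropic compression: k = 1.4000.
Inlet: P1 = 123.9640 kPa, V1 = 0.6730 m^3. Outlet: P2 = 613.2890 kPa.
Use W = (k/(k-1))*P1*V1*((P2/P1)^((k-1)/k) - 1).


(k-1)/k = 0.2857
(P2/P1)^exp = 1.5790
W = 3.5000 * 123.9640 * 0.6730 * (1.5790 - 1) = 169.0761 kJ

169.0761 kJ


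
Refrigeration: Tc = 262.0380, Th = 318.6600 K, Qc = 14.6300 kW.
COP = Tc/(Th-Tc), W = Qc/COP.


COP = 262.0380 / 56.6220 = 4.6278
W = 14.6300 / 4.6278 = 3.1613 kW

COP = 4.6278, W = 3.1613 kW


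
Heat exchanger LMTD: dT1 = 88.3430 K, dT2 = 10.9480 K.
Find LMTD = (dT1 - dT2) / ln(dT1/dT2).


dT1/dT2 = 8.0693
ln(dT1/dT2) = 2.0881
LMTD = 77.3950 / 2.0881 = 37.0653 K

37.0653 K


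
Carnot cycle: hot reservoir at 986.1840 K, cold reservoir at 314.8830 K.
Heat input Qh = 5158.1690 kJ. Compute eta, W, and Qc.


eta = 1 - 314.8830/986.1840 = 0.6807
W = 0.6807 * 5158.1690 = 3511.1947 kJ
Qc = 5158.1690 - 3511.1947 = 1646.9743 kJ

eta = 68.0706%, W = 3511.1947 kJ, Qc = 1646.9743 kJ


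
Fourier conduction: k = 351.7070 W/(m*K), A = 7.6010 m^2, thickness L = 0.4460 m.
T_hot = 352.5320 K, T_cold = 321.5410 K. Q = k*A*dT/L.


dT = 30.9910 K
Q = 351.7070 * 7.6010 * 30.9910 / 0.4460 = 185760.1170 W

185760.1170 W


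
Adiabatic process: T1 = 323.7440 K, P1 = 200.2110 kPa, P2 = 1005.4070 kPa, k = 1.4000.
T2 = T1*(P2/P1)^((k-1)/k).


(k-1)/k = 0.2857
(P2/P1)^exp = 1.5858
T2 = 323.7440 * 1.5858 = 513.3880 K

513.3880 K


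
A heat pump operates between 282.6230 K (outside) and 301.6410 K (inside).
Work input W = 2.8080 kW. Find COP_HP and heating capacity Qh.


COP = 301.6410 / 19.0180 = 15.8608
Qh = 15.8608 * 2.8080 = 44.5372 kW

COP = 15.8608, Qh = 44.5372 kW


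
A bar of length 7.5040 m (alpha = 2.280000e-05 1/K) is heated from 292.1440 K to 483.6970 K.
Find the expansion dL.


dT = 191.5530 K
dL = 2.280000e-05 * 7.5040 * 191.5530 = 0.032773 m
L_final = 7.536773 m

dL = 0.032773 m


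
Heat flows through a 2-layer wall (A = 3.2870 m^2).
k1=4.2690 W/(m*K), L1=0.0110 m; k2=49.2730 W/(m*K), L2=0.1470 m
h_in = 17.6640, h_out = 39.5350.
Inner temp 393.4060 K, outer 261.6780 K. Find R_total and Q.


R_conv_in = 1/(17.6640*3.2870) = 0.0172
R_1 = 0.0110/(4.2690*3.2870) = 0.0008
R_2 = 0.1470/(49.2730*3.2870) = 0.0009
R_conv_out = 1/(39.5350*3.2870) = 0.0077
R_total = 0.0266 K/W
Q = 131.7280 / 0.0266 = 4950.3542 W

R_total = 0.0266 K/W, Q = 4950.3542 W


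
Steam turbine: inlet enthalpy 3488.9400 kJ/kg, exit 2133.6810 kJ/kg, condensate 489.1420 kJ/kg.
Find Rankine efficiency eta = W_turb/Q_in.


W = 1355.2590 kJ/kg
Q_in = 2999.7980 kJ/kg
eta = 0.4518 = 45.1783%

eta = 45.1783%


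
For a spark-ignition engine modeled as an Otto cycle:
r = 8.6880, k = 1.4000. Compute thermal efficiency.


r^(k-1) = 2.3745
eta = 1 - 1/2.3745 = 0.5789 = 57.8855%

57.8855%


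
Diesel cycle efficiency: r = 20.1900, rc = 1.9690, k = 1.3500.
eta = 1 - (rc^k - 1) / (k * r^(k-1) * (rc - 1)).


r^(k-1) = 2.8628
rc^k = 2.4959
eta = 0.6006 = 60.0557%

60.0557%


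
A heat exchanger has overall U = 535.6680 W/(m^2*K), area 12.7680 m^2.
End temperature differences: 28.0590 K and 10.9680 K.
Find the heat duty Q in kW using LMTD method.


LMTD = 18.1949 K
Q = 535.6680 * 12.7680 * 18.1949 = 124442.5830 W = 124.4426 kW

124.4426 kW


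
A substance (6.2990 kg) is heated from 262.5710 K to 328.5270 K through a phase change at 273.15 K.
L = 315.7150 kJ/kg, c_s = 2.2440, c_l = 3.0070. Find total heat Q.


Q1 (sensible, solid) = 6.2990 * 2.2440 * 10.5790 = 149.5337 kJ
Q2 (latent) = 6.2990 * 315.7150 = 1988.6888 kJ
Q3 (sensible, liquid) = 6.2990 * 3.0070 * 55.3770 = 1048.9009 kJ
Q_total = 3187.1234 kJ

3187.1234 kJ


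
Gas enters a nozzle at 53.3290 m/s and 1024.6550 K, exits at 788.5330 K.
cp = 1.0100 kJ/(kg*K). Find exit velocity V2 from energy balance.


dT = 236.1220 K
2*cp*1000*dT = 476966.4400
V1^2 = 2843.9822
V2 = sqrt(479810.4222) = 692.6835 m/s

692.6835 m/s


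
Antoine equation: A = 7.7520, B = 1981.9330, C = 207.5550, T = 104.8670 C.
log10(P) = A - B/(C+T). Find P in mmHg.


C+T = 312.4220
B/(C+T) = 6.3438
log10(P) = 7.7520 - 6.3438 = 1.4082
P = 10^1.4082 = 25.5995 mmHg

25.5995 mmHg


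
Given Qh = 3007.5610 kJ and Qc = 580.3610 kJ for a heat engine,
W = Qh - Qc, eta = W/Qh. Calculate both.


W = 3007.5610 - 580.3610 = 2427.2000 kJ
eta = 2427.2000 / 3007.5610 = 0.8070 = 80.7033%

W = 2427.2000 kJ, eta = 80.7033%


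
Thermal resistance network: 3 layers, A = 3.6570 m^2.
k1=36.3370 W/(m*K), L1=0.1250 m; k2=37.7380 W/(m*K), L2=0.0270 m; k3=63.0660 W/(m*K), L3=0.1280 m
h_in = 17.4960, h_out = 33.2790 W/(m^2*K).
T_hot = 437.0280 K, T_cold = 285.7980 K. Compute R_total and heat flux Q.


R_conv_in = 1/(17.4960*3.6570) = 0.0156
R_1 = 0.1250/(36.3370*3.6570) = 0.0009
R_2 = 0.0270/(37.7380*3.6570) = 0.0002
R_3 = 0.1280/(63.0660*3.6570) = 0.0006
R_conv_out = 1/(33.2790*3.6570) = 0.0082
R_total = 0.0255 K/W
Q = 151.2300 / 0.0255 = 5921.9200 W

R_total = 0.0255 K/W, Q = 5921.9200 W


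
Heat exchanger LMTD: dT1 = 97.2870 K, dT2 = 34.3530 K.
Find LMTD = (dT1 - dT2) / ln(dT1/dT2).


dT1/dT2 = 2.8320
ln(dT1/dT2) = 1.0410
LMTD = 62.9340 / 1.0410 = 60.4567 K

60.4567 K


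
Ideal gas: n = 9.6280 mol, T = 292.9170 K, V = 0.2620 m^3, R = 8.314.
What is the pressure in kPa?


P = nRT/V = 9.6280 * 8.314 * 292.9170 / 0.2620
= 23447.1833 / 0.2620 = 89493.0662 Pa = 89.4931 kPa

89.4931 kPa


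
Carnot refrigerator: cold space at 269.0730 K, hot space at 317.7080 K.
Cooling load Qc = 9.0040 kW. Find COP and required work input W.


COP = 269.0730 / 48.6350 = 5.5325
W = 9.0040 / 5.5325 = 1.6275 kW

COP = 5.5325, W = 1.6275 kW


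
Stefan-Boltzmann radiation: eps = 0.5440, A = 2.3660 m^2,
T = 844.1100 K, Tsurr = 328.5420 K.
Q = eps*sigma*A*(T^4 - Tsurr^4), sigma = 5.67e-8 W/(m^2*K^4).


T^4 = 5.0769e+11
Tsurr^4 = 1.1651e+10
Q = 0.5440 * 5.67e-8 * 2.3660 * 4.9604e+11 = 36200.1215 W

36200.1215 W


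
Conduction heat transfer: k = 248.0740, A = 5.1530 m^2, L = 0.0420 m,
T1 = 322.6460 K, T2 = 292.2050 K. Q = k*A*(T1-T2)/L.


dT = 30.4410 K
Q = 248.0740 * 5.1530 * 30.4410 / 0.0420 = 926511.9316 W

926511.9316 W


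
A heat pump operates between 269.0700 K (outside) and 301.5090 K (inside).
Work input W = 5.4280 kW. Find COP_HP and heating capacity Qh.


COP = 301.5090 / 32.4390 = 9.2946
Qh = 9.2946 * 5.4280 = 50.4513 kW

COP = 9.2946, Qh = 50.4513 kW


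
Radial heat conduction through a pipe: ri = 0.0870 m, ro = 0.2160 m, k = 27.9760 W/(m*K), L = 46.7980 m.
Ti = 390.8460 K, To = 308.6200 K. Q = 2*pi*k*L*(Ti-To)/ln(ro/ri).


dT = 82.2260 K
ln(ro/ri) = 0.9094
Q = 2*pi*27.9760*46.7980*82.2260 / 0.9094 = 743808.5802 W

743808.5802 W


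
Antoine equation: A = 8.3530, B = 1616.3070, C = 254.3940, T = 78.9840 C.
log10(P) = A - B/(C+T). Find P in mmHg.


C+T = 333.3780
B/(C+T) = 4.8483
log10(P) = 8.3530 - 4.8483 = 3.5047
P = 10^3.5047 = 3196.8972 mmHg

3196.8972 mmHg


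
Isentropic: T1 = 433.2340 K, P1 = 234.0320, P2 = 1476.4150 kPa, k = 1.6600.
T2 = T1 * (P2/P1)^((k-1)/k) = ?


(k-1)/k = 0.3976
(P2/P1)^exp = 2.0799
T2 = 433.2340 * 2.0799 = 901.0902 K

901.0902 K


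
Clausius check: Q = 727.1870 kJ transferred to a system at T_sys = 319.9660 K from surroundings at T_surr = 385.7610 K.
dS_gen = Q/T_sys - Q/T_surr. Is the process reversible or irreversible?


dS_sys = 727.1870/319.9660 = 2.2727 kJ/K
dS_surr = -727.1870/385.7610 = -1.8851 kJ/K
dS_gen = 2.2727 - 1.8851 = 0.3876 kJ/K (irreversible)

dS_gen = 0.3876 kJ/K, irreversible


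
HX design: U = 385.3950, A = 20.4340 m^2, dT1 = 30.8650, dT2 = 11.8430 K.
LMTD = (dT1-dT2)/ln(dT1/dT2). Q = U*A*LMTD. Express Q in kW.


LMTD = 19.8583 K
Q = 385.3950 * 20.4340 * 19.8583 = 156387.4401 W = 156.3874 kW

156.3874 kW


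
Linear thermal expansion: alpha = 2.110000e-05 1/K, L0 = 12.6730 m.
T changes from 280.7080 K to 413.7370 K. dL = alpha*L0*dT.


dT = 133.0290 K
dL = 2.110000e-05 * 12.6730 * 133.0290 = 0.035572 m
L_final = 12.708572 m

dL = 0.035572 m


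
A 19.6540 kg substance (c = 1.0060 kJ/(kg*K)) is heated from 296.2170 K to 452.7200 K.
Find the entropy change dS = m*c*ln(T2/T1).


T2/T1 = 1.5283
ln(T2/T1) = 0.4242
dS = 19.6540 * 1.0060 * 0.4242 = 8.3869 kJ/K

8.3869 kJ/K


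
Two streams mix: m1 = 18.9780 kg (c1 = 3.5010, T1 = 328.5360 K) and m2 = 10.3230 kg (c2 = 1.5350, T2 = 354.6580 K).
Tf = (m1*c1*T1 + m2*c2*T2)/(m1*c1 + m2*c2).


num = 27448.4232
den = 82.2878
Tf = 333.5662 K

333.5662 K


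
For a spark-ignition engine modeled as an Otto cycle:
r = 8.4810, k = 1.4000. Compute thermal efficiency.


r^(k-1) = 2.3517
eta = 1 - 1/2.3517 = 0.5748 = 57.4773%

57.4773%


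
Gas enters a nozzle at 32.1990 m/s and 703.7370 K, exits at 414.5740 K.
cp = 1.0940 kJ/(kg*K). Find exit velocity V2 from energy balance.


dT = 289.1630 K
2*cp*1000*dT = 632688.6440
V1^2 = 1036.7756
V2 = sqrt(633725.4196) = 796.0687 m/s

796.0687 m/s


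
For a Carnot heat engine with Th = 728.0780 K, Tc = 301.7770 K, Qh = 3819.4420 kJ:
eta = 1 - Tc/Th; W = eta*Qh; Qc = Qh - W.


eta = 1 - 301.7770/728.0780 = 0.5855
W = 0.5855 * 3819.4420 = 2236.3427 kJ
Qc = 3819.4420 - 2236.3427 = 1583.0993 kJ

eta = 58.5516%, W = 2236.3427 kJ, Qc = 1583.0993 kJ


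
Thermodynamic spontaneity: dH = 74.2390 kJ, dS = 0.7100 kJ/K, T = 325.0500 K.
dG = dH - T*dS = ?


T*dS = 325.0500 * 0.7100 = 230.7855 kJ
dG = 74.2390 - 230.7855 = -156.5465 kJ (spontaneous)

dG = -156.5465 kJ, spontaneous


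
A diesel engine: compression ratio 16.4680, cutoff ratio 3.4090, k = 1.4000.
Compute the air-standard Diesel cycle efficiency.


r^(k-1) = 3.0666
rc^k = 5.5677
eta = 0.5583 = 55.8349%

55.8349%


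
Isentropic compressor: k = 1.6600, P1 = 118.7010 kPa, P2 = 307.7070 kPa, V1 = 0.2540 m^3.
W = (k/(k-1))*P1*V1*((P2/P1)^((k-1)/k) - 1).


(k-1)/k = 0.3976
(P2/P1)^exp = 1.4604
W = 2.5152 * 118.7010 * 0.2540 * (1.4604 - 1) = 34.9142 kJ

34.9142 kJ


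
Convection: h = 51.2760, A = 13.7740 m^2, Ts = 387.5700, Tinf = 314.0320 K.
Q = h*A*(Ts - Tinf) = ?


dT = 73.5380 K
Q = 51.2760 * 13.7740 * 73.5380 = 51938.0968 W

51938.0968 W


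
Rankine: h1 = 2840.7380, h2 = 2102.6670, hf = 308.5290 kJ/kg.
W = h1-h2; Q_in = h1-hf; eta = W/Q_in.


W = 738.0710 kJ/kg
Q_in = 2532.2090 kJ/kg
eta = 0.2915 = 29.1473%

eta = 29.1473%


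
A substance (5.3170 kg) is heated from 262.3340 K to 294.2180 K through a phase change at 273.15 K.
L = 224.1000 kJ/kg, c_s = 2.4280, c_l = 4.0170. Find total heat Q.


Q1 (sensible, solid) = 5.3170 * 2.4280 * 10.8160 = 139.6311 kJ
Q2 (latent) = 5.3170 * 224.1000 = 1191.5397 kJ
Q3 (sensible, liquid) = 5.3170 * 4.0170 * 21.0680 = 449.9785 kJ
Q_total = 1781.1493 kJ

1781.1493 kJ


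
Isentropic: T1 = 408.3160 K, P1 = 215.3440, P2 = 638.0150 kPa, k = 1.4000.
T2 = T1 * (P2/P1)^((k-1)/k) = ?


(k-1)/k = 0.2857
(P2/P1)^exp = 1.3639
T2 = 408.3160 * 1.3639 = 556.8873 K

556.8873 K


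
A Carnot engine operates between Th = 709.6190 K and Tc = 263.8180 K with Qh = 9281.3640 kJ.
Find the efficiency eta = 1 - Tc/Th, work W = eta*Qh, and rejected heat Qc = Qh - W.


eta = 1 - 263.8180/709.6190 = 0.6282
W = 0.6282 * 9281.3640 = 5830.7928 kJ
Qc = 9281.3640 - 5830.7928 = 3450.5712 kJ

eta = 62.8226%, W = 5830.7928 kJ, Qc = 3450.5712 kJ


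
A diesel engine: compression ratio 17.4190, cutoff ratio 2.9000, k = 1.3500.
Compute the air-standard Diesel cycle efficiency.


r^(k-1) = 2.7187
rc^k = 4.2096
eta = 0.5397 = 53.9743%

53.9743%


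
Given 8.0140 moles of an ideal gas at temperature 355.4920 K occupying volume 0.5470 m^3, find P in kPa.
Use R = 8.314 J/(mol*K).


P = nRT/V = 8.0140 * 8.314 * 355.4920 / 0.5470
= 23685.8618 / 0.5470 = 43301.3926 Pa = 43.3014 kPa

43.3014 kPa


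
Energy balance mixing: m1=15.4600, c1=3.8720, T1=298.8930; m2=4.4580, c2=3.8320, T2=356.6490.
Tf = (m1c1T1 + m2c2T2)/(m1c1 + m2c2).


num = 23984.7246
den = 76.9442
Tf = 311.7159 K

311.7159 K


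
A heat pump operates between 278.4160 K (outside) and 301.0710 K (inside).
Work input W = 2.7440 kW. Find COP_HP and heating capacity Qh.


COP = 301.0710 / 22.6550 = 13.2894
Qh = 13.2894 * 2.7440 = 36.4661 kW

COP = 13.2894, Qh = 36.4661 kW


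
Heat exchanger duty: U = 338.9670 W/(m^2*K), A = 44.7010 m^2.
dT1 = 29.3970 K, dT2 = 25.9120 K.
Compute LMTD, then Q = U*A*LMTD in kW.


LMTD = 27.6179 K
Q = 338.9670 * 44.7010 * 27.6179 = 418470.3870 W = 418.4704 kW

418.4704 kW


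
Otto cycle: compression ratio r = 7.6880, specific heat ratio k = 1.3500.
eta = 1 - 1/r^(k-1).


r^(k-1) = 2.0419
eta = 1 - 1/2.0419 = 0.5103 = 51.0260%

51.0260%


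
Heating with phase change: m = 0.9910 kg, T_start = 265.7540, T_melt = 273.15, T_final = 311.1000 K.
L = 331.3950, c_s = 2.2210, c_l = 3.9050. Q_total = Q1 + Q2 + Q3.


Q1 (sensible, solid) = 0.9910 * 2.2210 * 7.3960 = 16.2787 kJ
Q2 (latent) = 0.9910 * 331.3950 = 328.4124 kJ
Q3 (sensible, liquid) = 0.9910 * 3.9050 * 37.9500 = 146.8610 kJ
Q_total = 491.5521 kJ

491.5521 kJ


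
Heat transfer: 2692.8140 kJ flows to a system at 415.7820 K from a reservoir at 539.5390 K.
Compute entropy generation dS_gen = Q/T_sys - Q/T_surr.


dS_sys = 2692.8140/415.7820 = 6.4765 kJ/K
dS_surr = -2692.8140/539.5390 = -4.9910 kJ/K
dS_gen = 6.4765 - 4.9910 = 1.4856 kJ/K (irreversible)

dS_gen = 1.4856 kJ/K, irreversible


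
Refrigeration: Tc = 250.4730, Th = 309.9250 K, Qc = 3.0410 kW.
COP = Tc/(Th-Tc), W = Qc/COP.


COP = 250.4730 / 59.4520 = 4.2130
W = 3.0410 / 4.2130 = 0.7218 kW

COP = 4.2130, W = 0.7218 kW


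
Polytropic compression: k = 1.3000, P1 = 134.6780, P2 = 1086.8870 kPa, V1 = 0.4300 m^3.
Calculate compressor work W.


(k-1)/k = 0.2308
(P2/P1)^exp = 1.6191
W = 4.3333 * 134.6780 * 0.4300 * (1.6191 - 1) = 155.3707 kJ

155.3707 kJ


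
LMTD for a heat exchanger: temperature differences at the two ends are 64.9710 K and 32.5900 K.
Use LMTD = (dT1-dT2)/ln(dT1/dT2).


dT1/dT2 = 1.9936
ln(dT1/dT2) = 0.6899
LMTD = 32.3810 / 0.6899 = 46.9334 K

46.9334 K


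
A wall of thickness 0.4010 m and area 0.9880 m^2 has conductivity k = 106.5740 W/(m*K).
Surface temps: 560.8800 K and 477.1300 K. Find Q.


dT = 83.7500 K
Q = 106.5740 * 0.9880 * 83.7500 / 0.4010 = 21991.1861 W

21991.1861 W


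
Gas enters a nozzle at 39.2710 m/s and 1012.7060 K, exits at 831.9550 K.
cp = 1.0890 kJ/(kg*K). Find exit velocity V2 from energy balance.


dT = 180.7510 K
2*cp*1000*dT = 393675.6780
V1^2 = 1542.2114
V2 = sqrt(395217.8894) = 628.6636 m/s

628.6636 m/s


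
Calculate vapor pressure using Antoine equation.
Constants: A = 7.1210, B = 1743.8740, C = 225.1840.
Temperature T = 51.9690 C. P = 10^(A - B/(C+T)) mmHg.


C+T = 277.1530
B/(C+T) = 6.2921
log10(P) = 7.1210 - 6.2921 = 0.8289
P = 10^0.8289 = 6.7437 mmHg

6.7437 mmHg


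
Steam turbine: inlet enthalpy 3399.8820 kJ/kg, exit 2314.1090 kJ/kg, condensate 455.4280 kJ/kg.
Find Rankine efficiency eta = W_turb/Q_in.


W = 1085.7730 kJ/kg
Q_in = 2944.4540 kJ/kg
eta = 0.3688 = 36.8752%

eta = 36.8752%


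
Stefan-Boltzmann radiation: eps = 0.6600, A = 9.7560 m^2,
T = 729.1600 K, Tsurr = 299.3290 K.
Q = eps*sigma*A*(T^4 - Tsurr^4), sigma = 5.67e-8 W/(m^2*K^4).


T^4 = 2.8268e+11
Tsurr^4 = 8.0278e+09
Q = 0.6600 * 5.67e-8 * 9.7560 * 2.7465e+11 = 100271.6269 W

100271.6269 W


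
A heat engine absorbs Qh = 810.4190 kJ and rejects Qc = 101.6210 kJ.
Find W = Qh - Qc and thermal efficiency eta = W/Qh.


W = 810.4190 - 101.6210 = 708.7980 kJ
eta = 708.7980 / 810.4190 = 0.8746 = 87.4607%

W = 708.7980 kJ, eta = 87.4607%


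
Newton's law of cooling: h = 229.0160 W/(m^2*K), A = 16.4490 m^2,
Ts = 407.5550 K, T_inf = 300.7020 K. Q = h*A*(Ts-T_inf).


dT = 106.8530 K
Q = 229.0160 * 16.4490 * 106.8530 = 402524.2463 W

402524.2463 W


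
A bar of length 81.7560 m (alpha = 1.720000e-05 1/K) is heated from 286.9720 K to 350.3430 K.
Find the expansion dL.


dT = 63.3710 K
dL = 1.720000e-05 * 81.7560 * 63.3710 = 0.089113 m
L_final = 81.845113 m

dL = 0.089113 m


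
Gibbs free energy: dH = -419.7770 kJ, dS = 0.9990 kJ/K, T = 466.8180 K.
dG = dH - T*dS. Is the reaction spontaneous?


T*dS = 466.8180 * 0.9990 = 466.3512 kJ
dG = -419.7770 - 466.3512 = -886.1282 kJ (spontaneous)

dG = -886.1282 kJ, spontaneous


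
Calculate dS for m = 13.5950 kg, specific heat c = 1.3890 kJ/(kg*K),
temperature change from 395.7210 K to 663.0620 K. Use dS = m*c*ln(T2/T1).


T2/T1 = 1.6756
ln(T2/T1) = 0.5162
dS = 13.5950 * 1.3890 * 0.5162 = 9.7469 kJ/K

9.7469 kJ/K


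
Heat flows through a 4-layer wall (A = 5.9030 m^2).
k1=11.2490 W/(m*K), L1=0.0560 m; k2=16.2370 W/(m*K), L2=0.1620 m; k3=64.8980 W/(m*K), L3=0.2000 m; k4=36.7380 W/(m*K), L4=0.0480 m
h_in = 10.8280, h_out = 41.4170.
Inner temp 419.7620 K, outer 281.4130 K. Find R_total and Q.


R_conv_in = 1/(10.8280*5.9030) = 0.0156
R_1 = 0.0560/(11.2490*5.9030) = 0.0008
R_2 = 0.1620/(16.2370*5.9030) = 0.0017
R_3 = 0.2000/(64.8980*5.9030) = 0.0005
R_4 = 0.0480/(36.7380*5.9030) = 0.0002
R_conv_out = 1/(41.4170*5.9030) = 0.0041
R_total = 0.0230 K/W
Q = 138.3490 / 0.0230 = 6011.9603 W

R_total = 0.0230 K/W, Q = 6011.9603 W


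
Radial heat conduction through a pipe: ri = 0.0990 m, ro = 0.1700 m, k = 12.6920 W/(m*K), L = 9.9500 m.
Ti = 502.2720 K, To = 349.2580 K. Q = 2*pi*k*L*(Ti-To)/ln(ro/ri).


dT = 153.0140 K
ln(ro/ri) = 0.5407
Q = 2*pi*12.6920*9.9500*153.0140 / 0.5407 = 224556.1795 W

224556.1795 W


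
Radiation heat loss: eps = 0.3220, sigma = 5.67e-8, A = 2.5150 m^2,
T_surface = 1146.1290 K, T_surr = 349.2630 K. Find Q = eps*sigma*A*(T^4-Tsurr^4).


T^4 = 1.7256e+12
Tsurr^4 = 1.4880e+10
Q = 0.3220 * 5.67e-8 * 2.5150 * 1.7107e+12 = 78550.6185 W

78550.6185 W


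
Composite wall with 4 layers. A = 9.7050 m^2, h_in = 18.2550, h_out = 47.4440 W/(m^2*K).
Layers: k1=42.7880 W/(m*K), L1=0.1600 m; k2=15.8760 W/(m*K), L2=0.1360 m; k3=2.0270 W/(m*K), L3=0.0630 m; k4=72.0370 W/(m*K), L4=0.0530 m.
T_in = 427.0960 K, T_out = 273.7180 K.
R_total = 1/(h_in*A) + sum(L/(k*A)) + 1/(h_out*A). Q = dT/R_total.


R_conv_in = 1/(18.2550*9.7050) = 0.0056
R_1 = 0.1600/(42.7880*9.7050) = 0.0004
R_2 = 0.1360/(15.8760*9.7050) = 0.0009
R_3 = 0.0630/(2.0270*9.7050) = 0.0032
R_4 = 0.0530/(72.0370*9.7050) = 7.5810e-05
R_conv_out = 1/(47.4440*9.7050) = 0.0022
R_total = 0.0124 K/W
Q = 153.3780 / 0.0124 = 12406.6276 W

R_total = 0.0124 K/W, Q = 12406.6276 W


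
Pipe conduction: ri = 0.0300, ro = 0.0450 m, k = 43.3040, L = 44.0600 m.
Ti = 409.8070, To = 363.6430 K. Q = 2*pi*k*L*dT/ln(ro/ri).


dT = 46.1640 K
ln(ro/ri) = 0.4055
Q = 2*pi*43.3040*44.0600*46.1640 / 0.4055 = 1364904.6717 W

1364904.6717 W


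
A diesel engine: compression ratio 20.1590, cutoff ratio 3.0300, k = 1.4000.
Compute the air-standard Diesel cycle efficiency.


r^(k-1) = 3.3250
rc^k = 4.7208
eta = 0.6062 = 60.6242%

60.6242%


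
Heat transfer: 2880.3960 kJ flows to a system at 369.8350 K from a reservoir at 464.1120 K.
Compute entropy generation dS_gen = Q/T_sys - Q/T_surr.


dS_sys = 2880.3960/369.8350 = 7.7883 kJ/K
dS_surr = -2880.3960/464.1120 = -6.2063 kJ/K
dS_gen = 7.7883 - 6.2063 = 1.5821 kJ/K (irreversible)

dS_gen = 1.5821 kJ/K, irreversible


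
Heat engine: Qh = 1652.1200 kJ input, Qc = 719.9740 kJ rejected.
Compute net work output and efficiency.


W = 1652.1200 - 719.9740 = 932.1460 kJ
eta = 932.1460 / 1652.1200 = 0.5642 = 56.4212%

W = 932.1460 kJ, eta = 56.4212%


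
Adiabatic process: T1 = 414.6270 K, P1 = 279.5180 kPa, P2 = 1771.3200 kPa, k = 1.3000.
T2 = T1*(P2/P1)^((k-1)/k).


(k-1)/k = 0.2308
(P2/P1)^exp = 1.5313
T2 = 414.6270 * 1.5313 = 634.9046 K

634.9046 K
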